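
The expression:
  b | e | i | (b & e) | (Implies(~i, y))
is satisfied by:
  {i: True, y: True, b: True, e: True}
  {i: True, y: True, b: True, e: False}
  {i: True, y: True, e: True, b: False}
  {i: True, y: True, e: False, b: False}
  {i: True, b: True, e: True, y: False}
  {i: True, b: True, e: False, y: False}
  {i: True, b: False, e: True, y: False}
  {i: True, b: False, e: False, y: False}
  {y: True, b: True, e: True, i: False}
  {y: True, b: True, e: False, i: False}
  {y: True, e: True, b: False, i: False}
  {y: True, e: False, b: False, i: False}
  {b: True, e: True, y: False, i: False}
  {b: True, y: False, e: False, i: False}
  {e: True, y: False, b: False, i: False}


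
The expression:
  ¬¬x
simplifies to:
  x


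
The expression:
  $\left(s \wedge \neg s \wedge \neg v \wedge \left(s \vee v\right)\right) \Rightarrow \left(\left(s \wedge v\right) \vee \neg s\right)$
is always true.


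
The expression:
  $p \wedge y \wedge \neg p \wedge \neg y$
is never true.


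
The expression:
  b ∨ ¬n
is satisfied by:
  {b: True, n: False}
  {n: False, b: False}
  {n: True, b: True}


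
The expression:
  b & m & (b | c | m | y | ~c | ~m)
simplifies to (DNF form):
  b & m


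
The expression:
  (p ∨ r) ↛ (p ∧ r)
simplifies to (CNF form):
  (p ∨ r) ∧ (p ∨ ¬p) ∧ (r ∨ ¬r) ∧ (¬p ∨ ¬r)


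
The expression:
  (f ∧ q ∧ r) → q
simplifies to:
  True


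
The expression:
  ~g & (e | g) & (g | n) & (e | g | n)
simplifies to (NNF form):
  e & n & ~g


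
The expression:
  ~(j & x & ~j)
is always true.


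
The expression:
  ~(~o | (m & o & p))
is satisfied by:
  {o: True, p: False, m: False}
  {m: True, o: True, p: False}
  {p: True, o: True, m: False}


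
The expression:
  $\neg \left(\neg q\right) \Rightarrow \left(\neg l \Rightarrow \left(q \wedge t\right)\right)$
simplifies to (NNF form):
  $l \vee t \vee \neg q$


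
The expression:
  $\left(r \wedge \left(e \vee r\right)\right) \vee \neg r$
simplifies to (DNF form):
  $\text{True}$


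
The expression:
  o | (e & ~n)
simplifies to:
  o | (e & ~n)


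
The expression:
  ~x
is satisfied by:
  {x: False}


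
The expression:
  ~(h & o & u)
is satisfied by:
  {u: False, o: False, h: False}
  {h: True, u: False, o: False}
  {o: True, u: False, h: False}
  {h: True, o: True, u: False}
  {u: True, h: False, o: False}
  {h: True, u: True, o: False}
  {o: True, u: True, h: False}


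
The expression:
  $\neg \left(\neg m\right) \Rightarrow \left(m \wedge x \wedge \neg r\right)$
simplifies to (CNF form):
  $\left(x \vee \neg m\right) \wedge \left(\neg m \vee \neg r\right)$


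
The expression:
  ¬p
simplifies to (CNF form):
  ¬p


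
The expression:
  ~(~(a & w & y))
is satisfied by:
  {a: True, w: True, y: True}


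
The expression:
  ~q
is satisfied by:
  {q: False}


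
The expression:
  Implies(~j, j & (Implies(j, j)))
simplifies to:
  j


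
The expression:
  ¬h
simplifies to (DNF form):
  ¬h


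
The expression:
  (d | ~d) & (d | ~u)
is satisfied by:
  {d: True, u: False}
  {u: False, d: False}
  {u: True, d: True}


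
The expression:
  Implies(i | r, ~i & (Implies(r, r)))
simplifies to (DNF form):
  ~i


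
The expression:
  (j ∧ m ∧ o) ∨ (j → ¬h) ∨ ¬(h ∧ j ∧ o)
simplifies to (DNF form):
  m ∨ ¬h ∨ ¬j ∨ ¬o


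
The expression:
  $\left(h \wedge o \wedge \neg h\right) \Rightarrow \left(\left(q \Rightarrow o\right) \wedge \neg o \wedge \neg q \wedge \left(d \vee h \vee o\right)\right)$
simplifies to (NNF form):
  $\text{True}$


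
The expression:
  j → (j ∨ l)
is always true.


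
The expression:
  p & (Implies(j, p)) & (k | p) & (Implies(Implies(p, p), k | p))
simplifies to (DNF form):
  p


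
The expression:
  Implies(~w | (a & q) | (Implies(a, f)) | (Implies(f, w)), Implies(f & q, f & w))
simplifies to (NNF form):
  w | ~f | ~q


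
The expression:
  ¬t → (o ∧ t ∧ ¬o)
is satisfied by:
  {t: True}


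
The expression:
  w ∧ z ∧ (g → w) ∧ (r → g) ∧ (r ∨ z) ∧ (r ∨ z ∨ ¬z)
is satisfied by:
  {z: True, g: True, w: True, r: False}
  {z: True, w: True, g: False, r: False}
  {z: True, r: True, g: True, w: True}


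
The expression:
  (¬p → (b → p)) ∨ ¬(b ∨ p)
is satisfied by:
  {p: True, b: False}
  {b: False, p: False}
  {b: True, p: True}


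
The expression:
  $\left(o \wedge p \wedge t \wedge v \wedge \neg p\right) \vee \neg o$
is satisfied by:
  {o: False}


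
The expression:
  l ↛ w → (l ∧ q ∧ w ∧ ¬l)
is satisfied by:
  {w: True, l: False}
  {l: False, w: False}
  {l: True, w: True}


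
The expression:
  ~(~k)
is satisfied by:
  {k: True}


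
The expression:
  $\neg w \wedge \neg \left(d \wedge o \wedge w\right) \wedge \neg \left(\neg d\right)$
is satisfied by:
  {d: True, w: False}


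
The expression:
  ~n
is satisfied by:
  {n: False}


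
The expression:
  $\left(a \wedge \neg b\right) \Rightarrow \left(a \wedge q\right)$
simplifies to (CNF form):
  $b \vee q \vee \neg a$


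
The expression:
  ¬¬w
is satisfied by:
  {w: True}


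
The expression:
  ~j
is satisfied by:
  {j: False}


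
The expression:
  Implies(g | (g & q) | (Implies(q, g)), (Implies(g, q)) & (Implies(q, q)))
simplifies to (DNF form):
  q | ~g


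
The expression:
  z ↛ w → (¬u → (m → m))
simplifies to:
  True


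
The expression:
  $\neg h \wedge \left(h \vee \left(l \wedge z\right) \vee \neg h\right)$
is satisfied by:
  {h: False}


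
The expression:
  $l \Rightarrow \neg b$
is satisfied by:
  {l: False, b: False}
  {b: True, l: False}
  {l: True, b: False}


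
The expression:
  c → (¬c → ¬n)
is always true.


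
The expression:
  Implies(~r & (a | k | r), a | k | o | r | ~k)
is always true.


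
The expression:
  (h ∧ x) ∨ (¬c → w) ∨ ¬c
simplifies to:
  True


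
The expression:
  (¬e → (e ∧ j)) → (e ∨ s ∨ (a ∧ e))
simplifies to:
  True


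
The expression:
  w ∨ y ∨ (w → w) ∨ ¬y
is always true.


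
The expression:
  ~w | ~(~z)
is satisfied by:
  {z: True, w: False}
  {w: False, z: False}
  {w: True, z: True}


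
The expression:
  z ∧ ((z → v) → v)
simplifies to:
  z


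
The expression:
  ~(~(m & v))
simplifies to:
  m & v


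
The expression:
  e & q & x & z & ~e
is never true.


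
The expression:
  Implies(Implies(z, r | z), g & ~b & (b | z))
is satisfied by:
  {z: True, g: True, b: False}


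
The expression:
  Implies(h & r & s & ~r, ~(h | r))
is always true.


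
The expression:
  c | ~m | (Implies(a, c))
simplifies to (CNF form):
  c | ~a | ~m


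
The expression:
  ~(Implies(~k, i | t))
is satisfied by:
  {i: False, t: False, k: False}


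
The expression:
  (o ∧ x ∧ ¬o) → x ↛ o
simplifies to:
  True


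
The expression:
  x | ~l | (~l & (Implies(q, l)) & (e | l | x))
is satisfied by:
  {x: True, l: False}
  {l: False, x: False}
  {l: True, x: True}


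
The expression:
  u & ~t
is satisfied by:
  {u: True, t: False}


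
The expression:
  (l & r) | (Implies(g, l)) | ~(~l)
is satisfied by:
  {l: True, g: False}
  {g: False, l: False}
  {g: True, l: True}


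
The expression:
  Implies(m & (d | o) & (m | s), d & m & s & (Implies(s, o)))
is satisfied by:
  {s: True, d: False, m: False, o: False}
  {o: False, d: False, s: False, m: False}
  {o: True, s: True, d: False, m: False}
  {o: True, d: False, s: False, m: False}
  {s: True, d: True, o: False, m: False}
  {d: True, o: False, s: False, m: False}
  {o: True, s: True, d: True, m: False}
  {o: True, d: True, s: False, m: False}
  {m: True, s: True, o: False, d: False}
  {m: True, o: False, d: False, s: False}
  {o: True, m: True, s: True, d: True}


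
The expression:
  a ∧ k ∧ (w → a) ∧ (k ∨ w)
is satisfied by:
  {a: True, k: True}


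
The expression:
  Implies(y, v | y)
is always true.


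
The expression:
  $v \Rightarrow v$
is always true.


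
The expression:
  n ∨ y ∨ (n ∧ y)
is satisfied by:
  {n: True, y: True}
  {n: True, y: False}
  {y: True, n: False}


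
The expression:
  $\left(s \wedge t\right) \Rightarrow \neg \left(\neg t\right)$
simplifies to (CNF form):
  $\text{True}$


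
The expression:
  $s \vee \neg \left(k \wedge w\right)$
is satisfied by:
  {s: True, w: False, k: False}
  {w: False, k: False, s: False}
  {s: True, k: True, w: False}
  {k: True, w: False, s: False}
  {s: True, w: True, k: False}
  {w: True, s: False, k: False}
  {s: True, k: True, w: True}


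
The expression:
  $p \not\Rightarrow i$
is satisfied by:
  {p: True, i: False}


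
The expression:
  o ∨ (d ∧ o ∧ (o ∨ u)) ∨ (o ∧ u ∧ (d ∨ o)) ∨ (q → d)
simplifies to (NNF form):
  d ∨ o ∨ ¬q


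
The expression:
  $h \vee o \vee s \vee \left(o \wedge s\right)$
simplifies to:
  $h \vee o \vee s$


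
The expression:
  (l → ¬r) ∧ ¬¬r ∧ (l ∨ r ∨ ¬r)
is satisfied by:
  {r: True, l: False}


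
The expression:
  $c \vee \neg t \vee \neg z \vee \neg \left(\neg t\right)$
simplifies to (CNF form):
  $\text{True}$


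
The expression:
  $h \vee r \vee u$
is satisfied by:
  {r: True, u: True, h: True}
  {r: True, u: True, h: False}
  {r: True, h: True, u: False}
  {r: True, h: False, u: False}
  {u: True, h: True, r: False}
  {u: True, h: False, r: False}
  {h: True, u: False, r: False}


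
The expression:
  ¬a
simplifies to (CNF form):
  ¬a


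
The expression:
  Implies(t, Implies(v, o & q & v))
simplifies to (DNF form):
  ~t | ~v | (o & q)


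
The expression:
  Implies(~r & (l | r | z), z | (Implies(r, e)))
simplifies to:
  True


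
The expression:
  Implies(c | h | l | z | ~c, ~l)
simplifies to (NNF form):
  ~l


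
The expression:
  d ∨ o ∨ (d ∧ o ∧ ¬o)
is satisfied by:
  {d: True, o: True}
  {d: True, o: False}
  {o: True, d: False}


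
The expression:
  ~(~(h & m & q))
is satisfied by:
  {h: True, m: True, q: True}


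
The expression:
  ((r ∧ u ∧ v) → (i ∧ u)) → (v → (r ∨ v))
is always true.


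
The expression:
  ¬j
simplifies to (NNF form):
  ¬j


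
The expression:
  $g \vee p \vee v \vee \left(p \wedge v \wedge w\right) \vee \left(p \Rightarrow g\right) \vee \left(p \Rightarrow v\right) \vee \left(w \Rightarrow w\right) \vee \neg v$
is always true.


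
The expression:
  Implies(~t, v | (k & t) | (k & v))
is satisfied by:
  {t: True, v: True}
  {t: True, v: False}
  {v: True, t: False}


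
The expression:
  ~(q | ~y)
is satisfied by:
  {y: True, q: False}


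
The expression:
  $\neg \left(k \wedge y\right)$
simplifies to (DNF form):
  $\neg k \vee \neg y$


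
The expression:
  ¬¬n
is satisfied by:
  {n: True}


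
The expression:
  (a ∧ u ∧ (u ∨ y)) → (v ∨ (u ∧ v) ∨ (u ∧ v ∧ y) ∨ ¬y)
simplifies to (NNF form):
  v ∨ ¬a ∨ ¬u ∨ ¬y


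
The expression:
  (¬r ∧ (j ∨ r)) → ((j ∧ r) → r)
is always true.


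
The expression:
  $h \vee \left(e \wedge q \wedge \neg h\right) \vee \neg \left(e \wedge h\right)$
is always true.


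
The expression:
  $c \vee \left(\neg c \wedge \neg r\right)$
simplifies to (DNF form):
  $c \vee \neg r$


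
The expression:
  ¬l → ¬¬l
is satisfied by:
  {l: True}


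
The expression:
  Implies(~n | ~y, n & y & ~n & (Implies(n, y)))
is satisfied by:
  {y: True, n: True}


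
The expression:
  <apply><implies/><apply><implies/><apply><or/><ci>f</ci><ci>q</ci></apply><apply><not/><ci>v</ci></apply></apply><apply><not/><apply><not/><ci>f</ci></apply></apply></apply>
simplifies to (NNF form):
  <apply><or/><ci>f</ci><apply><and/><ci>q</ci><ci>v</ci></apply></apply>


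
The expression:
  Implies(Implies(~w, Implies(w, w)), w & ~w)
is never true.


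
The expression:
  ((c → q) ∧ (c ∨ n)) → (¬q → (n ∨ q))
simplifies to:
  True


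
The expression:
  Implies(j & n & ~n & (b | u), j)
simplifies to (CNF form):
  True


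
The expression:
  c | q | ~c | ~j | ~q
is always true.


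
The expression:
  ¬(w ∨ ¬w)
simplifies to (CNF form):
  False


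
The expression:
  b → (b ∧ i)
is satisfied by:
  {i: True, b: False}
  {b: False, i: False}
  {b: True, i: True}


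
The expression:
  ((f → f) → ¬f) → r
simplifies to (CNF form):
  f ∨ r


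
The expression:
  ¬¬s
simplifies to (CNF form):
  s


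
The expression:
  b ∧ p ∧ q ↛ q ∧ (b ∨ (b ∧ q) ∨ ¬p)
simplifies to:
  False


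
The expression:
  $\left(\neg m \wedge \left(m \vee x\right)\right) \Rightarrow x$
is always true.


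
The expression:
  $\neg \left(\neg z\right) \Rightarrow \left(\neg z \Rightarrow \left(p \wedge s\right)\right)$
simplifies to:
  $\text{True}$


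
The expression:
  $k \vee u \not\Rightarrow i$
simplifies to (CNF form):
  $\left(k \vee u\right) \wedge \left(k \vee \neg i\right)$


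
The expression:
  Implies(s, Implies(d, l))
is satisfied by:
  {l: True, s: False, d: False}
  {s: False, d: False, l: False}
  {d: True, l: True, s: False}
  {d: True, s: False, l: False}
  {l: True, s: True, d: False}
  {s: True, l: False, d: False}
  {d: True, s: True, l: True}


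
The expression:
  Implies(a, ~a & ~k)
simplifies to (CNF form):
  ~a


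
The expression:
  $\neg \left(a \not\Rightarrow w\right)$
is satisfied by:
  {w: True, a: False}
  {a: False, w: False}
  {a: True, w: True}


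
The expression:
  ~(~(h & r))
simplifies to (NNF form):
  h & r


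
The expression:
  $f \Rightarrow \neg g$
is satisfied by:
  {g: False, f: False}
  {f: True, g: False}
  {g: True, f: False}


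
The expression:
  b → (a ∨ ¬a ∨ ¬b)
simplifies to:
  True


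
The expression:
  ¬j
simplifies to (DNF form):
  ¬j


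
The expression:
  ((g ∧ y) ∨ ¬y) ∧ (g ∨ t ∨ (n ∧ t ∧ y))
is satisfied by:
  {g: True, t: True, y: False}
  {g: True, t: False, y: False}
  {y: True, g: True, t: True}
  {y: True, g: True, t: False}
  {t: True, y: False, g: False}


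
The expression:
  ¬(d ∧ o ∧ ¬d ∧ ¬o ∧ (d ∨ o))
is always true.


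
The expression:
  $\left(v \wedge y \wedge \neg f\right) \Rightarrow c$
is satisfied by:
  {c: True, f: True, v: False, y: False}
  {c: True, f: False, v: False, y: False}
  {f: True, c: False, v: False, y: False}
  {c: False, f: False, v: False, y: False}
  {y: True, c: True, f: True, v: False}
  {y: True, c: True, f: False, v: False}
  {y: True, f: True, c: False, v: False}
  {y: True, f: False, c: False, v: False}
  {c: True, v: True, f: True, y: False}
  {c: True, v: True, f: False, y: False}
  {v: True, f: True, c: False, y: False}
  {v: True, c: False, f: False, y: False}
  {y: True, v: True, c: True, f: True}
  {y: True, v: True, c: True, f: False}
  {y: True, v: True, f: True, c: False}


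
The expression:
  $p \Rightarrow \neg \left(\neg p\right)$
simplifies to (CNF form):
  $\text{True}$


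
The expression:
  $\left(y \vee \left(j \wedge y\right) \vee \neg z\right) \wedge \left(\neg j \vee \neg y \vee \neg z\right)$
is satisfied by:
  {y: True, j: False, z: False}
  {j: False, z: False, y: False}
  {y: True, j: True, z: False}
  {j: True, y: False, z: False}
  {z: True, y: True, j: False}


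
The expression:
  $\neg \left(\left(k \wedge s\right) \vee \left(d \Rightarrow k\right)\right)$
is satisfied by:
  {d: True, k: False}


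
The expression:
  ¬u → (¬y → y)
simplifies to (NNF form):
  u ∨ y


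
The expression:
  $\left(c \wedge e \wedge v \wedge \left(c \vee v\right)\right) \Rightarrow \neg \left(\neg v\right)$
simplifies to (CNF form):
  $\text{True}$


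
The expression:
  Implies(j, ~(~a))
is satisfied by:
  {a: True, j: False}
  {j: False, a: False}
  {j: True, a: True}


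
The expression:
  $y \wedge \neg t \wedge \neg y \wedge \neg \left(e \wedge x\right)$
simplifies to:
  $\text{False}$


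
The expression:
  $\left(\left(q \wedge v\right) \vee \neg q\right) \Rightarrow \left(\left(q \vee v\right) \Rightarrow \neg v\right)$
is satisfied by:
  {v: False}


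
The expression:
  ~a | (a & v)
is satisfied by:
  {v: True, a: False}
  {a: False, v: False}
  {a: True, v: True}


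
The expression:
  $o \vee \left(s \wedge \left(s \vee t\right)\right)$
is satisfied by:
  {o: True, s: True}
  {o: True, s: False}
  {s: True, o: False}


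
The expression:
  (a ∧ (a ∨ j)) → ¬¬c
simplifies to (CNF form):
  c ∨ ¬a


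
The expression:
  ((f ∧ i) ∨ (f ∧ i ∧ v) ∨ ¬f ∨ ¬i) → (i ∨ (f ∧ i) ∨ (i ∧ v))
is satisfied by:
  {i: True}


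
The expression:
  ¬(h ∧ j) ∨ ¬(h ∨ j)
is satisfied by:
  {h: False, j: False}
  {j: True, h: False}
  {h: True, j: False}


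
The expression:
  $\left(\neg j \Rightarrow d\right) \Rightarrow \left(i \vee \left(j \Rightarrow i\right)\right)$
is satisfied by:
  {i: True, j: False}
  {j: False, i: False}
  {j: True, i: True}


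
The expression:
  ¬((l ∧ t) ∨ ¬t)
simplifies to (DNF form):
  t ∧ ¬l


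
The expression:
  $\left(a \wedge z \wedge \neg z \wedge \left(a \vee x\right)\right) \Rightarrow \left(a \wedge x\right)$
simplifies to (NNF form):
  $\text{True}$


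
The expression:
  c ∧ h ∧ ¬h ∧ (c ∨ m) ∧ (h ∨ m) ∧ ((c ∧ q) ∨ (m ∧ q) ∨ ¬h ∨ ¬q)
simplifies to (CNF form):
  False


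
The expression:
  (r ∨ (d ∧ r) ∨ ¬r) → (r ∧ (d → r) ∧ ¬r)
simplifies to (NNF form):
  False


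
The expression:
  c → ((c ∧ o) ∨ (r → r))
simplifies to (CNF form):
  True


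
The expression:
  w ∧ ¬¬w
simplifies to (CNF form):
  w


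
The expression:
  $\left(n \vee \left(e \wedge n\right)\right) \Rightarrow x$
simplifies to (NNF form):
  $x \vee \neg n$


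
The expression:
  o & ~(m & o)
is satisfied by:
  {o: True, m: False}


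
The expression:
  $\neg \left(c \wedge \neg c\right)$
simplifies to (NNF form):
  $\text{True}$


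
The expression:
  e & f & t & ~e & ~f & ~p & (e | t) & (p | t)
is never true.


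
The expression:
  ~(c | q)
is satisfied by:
  {q: False, c: False}


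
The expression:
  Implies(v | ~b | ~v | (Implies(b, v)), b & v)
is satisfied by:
  {b: True, v: True}


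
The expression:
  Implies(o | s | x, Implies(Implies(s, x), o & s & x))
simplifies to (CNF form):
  (o | ~o) & (o | ~x) & (s | ~o) & (s | ~x)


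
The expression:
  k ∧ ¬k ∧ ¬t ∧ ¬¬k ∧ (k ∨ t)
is never true.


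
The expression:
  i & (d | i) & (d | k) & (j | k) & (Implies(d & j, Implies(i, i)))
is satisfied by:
  {i: True, k: True, j: True, d: True}
  {i: True, k: True, j: True, d: False}
  {i: True, k: True, d: True, j: False}
  {i: True, k: True, d: False, j: False}
  {i: True, j: True, d: True, k: False}


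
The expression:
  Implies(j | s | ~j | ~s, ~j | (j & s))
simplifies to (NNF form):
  s | ~j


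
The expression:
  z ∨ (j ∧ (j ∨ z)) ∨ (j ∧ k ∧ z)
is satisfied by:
  {z: True, j: True}
  {z: True, j: False}
  {j: True, z: False}


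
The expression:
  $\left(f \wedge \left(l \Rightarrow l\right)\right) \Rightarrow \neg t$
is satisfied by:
  {t: False, f: False}
  {f: True, t: False}
  {t: True, f: False}


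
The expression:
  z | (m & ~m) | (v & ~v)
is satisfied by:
  {z: True}


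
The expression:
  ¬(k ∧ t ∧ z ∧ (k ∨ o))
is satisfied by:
  {k: False, t: False, z: False}
  {z: True, k: False, t: False}
  {t: True, k: False, z: False}
  {z: True, t: True, k: False}
  {k: True, z: False, t: False}
  {z: True, k: True, t: False}
  {t: True, k: True, z: False}


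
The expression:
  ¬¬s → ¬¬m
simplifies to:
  m ∨ ¬s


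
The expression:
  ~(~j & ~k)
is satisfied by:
  {k: True, j: True}
  {k: True, j: False}
  {j: True, k: False}


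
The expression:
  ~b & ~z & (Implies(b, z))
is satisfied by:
  {z: False, b: False}


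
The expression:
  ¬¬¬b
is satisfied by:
  {b: False}


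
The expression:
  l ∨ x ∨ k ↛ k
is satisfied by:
  {x: True, l: True}
  {x: True, l: False}
  {l: True, x: False}


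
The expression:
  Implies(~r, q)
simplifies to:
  q | r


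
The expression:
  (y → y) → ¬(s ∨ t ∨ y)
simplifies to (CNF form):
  ¬s ∧ ¬t ∧ ¬y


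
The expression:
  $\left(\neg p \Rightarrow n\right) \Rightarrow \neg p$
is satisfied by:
  {p: False}


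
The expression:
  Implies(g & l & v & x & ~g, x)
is always true.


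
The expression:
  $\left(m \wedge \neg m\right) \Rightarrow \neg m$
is always true.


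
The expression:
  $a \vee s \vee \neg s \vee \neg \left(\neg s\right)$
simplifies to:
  $\text{True}$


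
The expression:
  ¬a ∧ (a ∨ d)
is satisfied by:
  {d: True, a: False}


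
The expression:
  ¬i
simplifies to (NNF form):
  ¬i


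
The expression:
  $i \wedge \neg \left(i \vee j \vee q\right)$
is never true.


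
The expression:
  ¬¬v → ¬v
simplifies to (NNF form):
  ¬v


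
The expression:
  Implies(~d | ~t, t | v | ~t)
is always true.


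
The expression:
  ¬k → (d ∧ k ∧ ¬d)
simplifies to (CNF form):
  k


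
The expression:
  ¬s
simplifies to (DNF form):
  ¬s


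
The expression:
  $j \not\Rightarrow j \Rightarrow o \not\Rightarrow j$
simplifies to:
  $\text{True}$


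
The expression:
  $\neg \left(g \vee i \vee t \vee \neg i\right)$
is never true.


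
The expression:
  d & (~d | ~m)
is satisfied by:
  {d: True, m: False}


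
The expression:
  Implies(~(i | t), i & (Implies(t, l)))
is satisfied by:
  {i: True, t: True}
  {i: True, t: False}
  {t: True, i: False}


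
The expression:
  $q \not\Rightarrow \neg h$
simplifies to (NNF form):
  $h \wedge q$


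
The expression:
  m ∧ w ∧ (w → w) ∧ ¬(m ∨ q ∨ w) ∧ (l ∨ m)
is never true.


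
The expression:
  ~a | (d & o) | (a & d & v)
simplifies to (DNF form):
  ~a | (d & o) | (d & v)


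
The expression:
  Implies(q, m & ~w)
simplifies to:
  ~q | (m & ~w)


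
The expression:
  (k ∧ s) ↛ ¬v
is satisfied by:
  {k: True, s: True, v: True}


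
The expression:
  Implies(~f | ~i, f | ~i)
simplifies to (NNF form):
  f | ~i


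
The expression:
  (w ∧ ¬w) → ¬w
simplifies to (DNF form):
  True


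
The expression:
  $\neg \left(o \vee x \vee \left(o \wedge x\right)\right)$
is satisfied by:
  {x: False, o: False}


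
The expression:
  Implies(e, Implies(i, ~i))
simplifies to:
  ~e | ~i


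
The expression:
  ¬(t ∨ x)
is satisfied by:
  {x: False, t: False}


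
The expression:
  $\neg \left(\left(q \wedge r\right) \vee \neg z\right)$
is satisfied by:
  {z: True, q: False, r: False}
  {z: True, r: True, q: False}
  {z: True, q: True, r: False}


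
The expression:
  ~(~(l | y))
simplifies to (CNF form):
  l | y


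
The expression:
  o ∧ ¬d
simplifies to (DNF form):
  o ∧ ¬d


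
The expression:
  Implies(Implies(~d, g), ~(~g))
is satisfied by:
  {g: True, d: False}
  {d: False, g: False}
  {d: True, g: True}


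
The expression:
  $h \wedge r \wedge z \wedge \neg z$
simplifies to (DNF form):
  $\text{False}$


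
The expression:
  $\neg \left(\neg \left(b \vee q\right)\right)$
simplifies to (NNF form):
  $b \vee q$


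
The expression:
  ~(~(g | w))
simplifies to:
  g | w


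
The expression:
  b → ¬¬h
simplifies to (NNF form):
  h ∨ ¬b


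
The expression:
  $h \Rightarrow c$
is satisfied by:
  {c: True, h: False}
  {h: False, c: False}
  {h: True, c: True}


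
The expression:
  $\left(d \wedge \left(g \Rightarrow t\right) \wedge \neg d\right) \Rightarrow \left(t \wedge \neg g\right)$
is always true.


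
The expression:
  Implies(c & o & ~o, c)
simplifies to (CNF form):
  True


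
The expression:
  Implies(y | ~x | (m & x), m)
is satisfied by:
  {m: True, x: True, y: False}
  {m: True, x: False, y: False}
  {y: True, m: True, x: True}
  {y: True, m: True, x: False}
  {x: True, y: False, m: False}


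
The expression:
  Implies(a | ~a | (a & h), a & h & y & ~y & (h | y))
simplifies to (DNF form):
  False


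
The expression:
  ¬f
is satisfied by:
  {f: False}


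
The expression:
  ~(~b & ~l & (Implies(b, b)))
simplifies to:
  b | l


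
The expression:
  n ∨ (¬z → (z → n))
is always true.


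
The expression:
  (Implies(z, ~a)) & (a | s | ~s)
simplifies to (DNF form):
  ~a | ~z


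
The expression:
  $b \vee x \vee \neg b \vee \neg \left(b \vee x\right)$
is always true.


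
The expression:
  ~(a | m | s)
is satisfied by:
  {a: False, s: False, m: False}


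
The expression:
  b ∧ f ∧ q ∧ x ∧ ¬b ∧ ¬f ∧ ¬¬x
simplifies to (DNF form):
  False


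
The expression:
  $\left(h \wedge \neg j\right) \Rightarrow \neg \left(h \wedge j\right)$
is always true.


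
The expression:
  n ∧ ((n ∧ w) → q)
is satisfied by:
  {q: True, n: True, w: False}
  {n: True, w: False, q: False}
  {q: True, w: True, n: True}


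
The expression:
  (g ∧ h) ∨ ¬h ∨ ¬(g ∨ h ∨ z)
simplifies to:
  g ∨ ¬h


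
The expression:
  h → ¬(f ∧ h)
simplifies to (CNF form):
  ¬f ∨ ¬h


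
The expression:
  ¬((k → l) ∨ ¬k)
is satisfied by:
  {k: True, l: False}


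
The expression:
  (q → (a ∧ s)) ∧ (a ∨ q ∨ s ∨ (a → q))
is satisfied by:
  {s: True, a: True, q: False}
  {s: True, a: False, q: False}
  {a: True, s: False, q: False}
  {s: False, a: False, q: False}
  {q: True, s: True, a: True}


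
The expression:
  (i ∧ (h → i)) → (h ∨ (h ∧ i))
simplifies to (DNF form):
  h ∨ ¬i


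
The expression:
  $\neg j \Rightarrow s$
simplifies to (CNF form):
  $j \vee s$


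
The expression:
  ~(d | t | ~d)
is never true.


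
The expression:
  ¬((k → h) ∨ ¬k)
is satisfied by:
  {k: True, h: False}


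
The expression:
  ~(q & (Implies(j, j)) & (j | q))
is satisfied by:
  {q: False}


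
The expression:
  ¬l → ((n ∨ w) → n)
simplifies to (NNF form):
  l ∨ n ∨ ¬w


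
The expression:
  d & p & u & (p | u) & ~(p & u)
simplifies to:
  False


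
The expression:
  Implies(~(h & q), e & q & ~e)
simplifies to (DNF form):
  h & q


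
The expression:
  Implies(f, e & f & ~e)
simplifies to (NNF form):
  ~f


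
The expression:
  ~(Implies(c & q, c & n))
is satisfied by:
  {c: True, q: True, n: False}


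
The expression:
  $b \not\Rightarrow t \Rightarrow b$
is always true.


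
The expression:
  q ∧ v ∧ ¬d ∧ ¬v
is never true.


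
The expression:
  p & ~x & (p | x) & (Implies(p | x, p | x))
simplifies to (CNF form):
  p & ~x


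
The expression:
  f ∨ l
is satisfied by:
  {l: True, f: True}
  {l: True, f: False}
  {f: True, l: False}


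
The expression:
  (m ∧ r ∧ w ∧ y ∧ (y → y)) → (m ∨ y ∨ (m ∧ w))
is always true.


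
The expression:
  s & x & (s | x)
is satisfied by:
  {s: True, x: True}


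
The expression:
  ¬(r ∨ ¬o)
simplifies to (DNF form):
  o ∧ ¬r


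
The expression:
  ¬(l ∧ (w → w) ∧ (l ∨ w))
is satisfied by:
  {l: False}


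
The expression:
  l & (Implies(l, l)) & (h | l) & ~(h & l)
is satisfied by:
  {l: True, h: False}


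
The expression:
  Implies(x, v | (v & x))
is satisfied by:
  {v: True, x: False}
  {x: False, v: False}
  {x: True, v: True}


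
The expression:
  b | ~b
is always true.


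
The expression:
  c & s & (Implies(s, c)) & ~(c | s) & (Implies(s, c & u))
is never true.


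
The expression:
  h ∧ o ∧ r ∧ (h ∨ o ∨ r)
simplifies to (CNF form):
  h ∧ o ∧ r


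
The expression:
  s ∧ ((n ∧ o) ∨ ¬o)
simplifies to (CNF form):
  s ∧ (n ∨ ¬o)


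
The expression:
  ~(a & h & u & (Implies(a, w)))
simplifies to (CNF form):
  ~a | ~h | ~u | ~w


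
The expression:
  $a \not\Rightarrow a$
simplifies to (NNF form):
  $\text{False}$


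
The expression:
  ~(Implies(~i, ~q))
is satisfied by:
  {q: True, i: False}


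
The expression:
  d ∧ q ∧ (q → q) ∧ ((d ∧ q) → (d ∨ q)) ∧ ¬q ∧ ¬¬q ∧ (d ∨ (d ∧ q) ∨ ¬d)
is never true.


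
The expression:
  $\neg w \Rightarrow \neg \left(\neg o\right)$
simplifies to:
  $o \vee w$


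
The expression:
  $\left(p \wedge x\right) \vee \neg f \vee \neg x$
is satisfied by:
  {p: True, x: False, f: False}
  {p: False, x: False, f: False}
  {f: True, p: True, x: False}
  {f: True, p: False, x: False}
  {x: True, p: True, f: False}
  {x: True, p: False, f: False}
  {x: True, f: True, p: True}


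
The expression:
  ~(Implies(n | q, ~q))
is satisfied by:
  {q: True}


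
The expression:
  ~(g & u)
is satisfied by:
  {g: False, u: False}
  {u: True, g: False}
  {g: True, u: False}


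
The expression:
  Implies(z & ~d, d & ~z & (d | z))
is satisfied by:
  {d: True, z: False}
  {z: False, d: False}
  {z: True, d: True}


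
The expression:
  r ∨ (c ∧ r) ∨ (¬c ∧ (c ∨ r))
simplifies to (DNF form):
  r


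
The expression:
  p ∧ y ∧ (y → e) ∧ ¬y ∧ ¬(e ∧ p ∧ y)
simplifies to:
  False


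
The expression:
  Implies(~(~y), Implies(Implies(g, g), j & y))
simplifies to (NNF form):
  j | ~y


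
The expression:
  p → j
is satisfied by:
  {j: True, p: False}
  {p: False, j: False}
  {p: True, j: True}


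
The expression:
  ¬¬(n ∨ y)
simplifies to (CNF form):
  n ∨ y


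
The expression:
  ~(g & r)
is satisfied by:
  {g: False, r: False}
  {r: True, g: False}
  {g: True, r: False}


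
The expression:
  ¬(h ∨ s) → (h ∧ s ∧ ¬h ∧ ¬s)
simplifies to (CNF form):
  h ∨ s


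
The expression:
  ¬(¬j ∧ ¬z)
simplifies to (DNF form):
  j ∨ z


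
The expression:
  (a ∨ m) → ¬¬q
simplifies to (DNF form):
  q ∨ (¬a ∧ ¬m)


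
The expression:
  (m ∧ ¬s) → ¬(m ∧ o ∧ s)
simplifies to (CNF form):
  True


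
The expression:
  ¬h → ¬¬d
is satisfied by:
  {d: True, h: True}
  {d: True, h: False}
  {h: True, d: False}


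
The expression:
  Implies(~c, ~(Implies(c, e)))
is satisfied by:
  {c: True}


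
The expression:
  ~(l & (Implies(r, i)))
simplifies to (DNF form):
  ~l | (r & ~i)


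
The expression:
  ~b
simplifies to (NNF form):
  ~b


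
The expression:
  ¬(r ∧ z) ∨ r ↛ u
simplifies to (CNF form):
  ¬r ∨ ¬u ∨ ¬z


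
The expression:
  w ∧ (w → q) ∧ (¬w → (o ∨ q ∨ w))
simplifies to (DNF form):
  q ∧ w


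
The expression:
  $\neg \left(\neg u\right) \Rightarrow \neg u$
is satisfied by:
  {u: False}


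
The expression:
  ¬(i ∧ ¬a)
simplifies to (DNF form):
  a ∨ ¬i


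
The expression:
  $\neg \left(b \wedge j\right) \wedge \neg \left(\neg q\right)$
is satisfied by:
  {q: True, b: False, j: False}
  {j: True, q: True, b: False}
  {b: True, q: True, j: False}


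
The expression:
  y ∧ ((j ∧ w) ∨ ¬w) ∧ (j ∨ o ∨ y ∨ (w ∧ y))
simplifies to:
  y ∧ (j ∨ ¬w)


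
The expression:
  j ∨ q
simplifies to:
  j ∨ q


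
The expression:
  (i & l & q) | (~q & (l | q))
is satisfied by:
  {i: True, l: True, q: False}
  {l: True, q: False, i: False}
  {i: True, q: True, l: True}


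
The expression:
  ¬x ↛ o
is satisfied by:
  {o: True, x: False}
  {x: False, o: False}
  {x: True, o: True}


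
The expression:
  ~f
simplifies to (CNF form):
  ~f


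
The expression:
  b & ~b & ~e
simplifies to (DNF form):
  False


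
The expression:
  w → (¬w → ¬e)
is always true.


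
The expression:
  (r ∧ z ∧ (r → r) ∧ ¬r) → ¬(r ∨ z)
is always true.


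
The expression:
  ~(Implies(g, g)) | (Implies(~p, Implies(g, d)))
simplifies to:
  d | p | ~g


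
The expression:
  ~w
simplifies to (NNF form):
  ~w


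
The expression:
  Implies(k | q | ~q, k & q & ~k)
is never true.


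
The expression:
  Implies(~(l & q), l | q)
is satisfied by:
  {q: True, l: True}
  {q: True, l: False}
  {l: True, q: False}


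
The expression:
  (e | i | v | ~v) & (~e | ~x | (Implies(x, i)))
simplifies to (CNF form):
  i | ~e | ~x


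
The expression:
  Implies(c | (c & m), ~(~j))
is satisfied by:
  {j: True, c: False}
  {c: False, j: False}
  {c: True, j: True}


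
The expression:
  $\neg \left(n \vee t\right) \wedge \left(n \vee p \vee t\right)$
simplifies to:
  $p \wedge \neg n \wedge \neg t$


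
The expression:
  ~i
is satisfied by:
  {i: False}


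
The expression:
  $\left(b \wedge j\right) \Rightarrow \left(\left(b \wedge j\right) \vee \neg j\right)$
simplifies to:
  $\text{True}$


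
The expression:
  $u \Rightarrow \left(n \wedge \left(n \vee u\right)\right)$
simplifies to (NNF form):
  $n \vee \neg u$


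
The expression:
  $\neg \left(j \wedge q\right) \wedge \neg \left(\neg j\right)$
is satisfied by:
  {j: True, q: False}


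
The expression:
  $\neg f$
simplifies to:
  $\neg f$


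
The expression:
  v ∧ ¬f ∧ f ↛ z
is never true.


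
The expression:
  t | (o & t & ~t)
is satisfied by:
  {t: True}


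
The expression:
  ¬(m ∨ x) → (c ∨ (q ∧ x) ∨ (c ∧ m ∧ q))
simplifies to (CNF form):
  c ∨ m ∨ x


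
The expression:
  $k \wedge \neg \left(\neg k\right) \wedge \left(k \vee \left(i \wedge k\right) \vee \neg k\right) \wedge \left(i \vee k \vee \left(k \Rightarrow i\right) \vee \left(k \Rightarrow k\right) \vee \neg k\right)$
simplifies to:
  $k$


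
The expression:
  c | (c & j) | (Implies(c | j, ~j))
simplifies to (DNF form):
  c | ~j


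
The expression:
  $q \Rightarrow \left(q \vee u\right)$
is always true.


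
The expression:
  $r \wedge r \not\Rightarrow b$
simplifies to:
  $r \wedge \neg b$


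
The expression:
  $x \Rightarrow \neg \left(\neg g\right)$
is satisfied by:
  {g: True, x: False}
  {x: False, g: False}
  {x: True, g: True}


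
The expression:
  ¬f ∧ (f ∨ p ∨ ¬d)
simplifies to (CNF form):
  ¬f ∧ (p ∨ ¬d)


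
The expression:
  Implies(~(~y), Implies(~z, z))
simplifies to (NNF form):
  z | ~y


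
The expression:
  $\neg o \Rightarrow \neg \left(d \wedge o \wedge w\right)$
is always true.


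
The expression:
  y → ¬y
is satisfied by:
  {y: False}


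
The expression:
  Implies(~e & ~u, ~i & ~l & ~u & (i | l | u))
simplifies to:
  e | u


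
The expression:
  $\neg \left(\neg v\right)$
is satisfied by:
  {v: True}


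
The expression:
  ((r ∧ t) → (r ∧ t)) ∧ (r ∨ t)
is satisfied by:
  {r: True, t: True}
  {r: True, t: False}
  {t: True, r: False}


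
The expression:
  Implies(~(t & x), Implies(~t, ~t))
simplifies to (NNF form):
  True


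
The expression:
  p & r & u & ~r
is never true.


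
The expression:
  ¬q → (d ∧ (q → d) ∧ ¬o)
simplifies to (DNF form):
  q ∨ (d ∧ ¬o)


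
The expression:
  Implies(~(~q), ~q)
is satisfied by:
  {q: False}


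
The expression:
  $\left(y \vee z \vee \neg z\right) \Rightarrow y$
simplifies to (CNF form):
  $y$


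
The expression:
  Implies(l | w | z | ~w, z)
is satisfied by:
  {z: True}


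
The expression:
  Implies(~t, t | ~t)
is always true.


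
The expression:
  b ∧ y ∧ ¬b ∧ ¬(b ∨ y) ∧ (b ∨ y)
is never true.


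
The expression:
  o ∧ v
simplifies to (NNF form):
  o ∧ v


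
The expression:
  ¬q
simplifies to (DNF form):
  ¬q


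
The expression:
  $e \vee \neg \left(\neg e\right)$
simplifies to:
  $e$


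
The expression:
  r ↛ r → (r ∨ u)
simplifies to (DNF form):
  True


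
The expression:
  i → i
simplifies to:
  True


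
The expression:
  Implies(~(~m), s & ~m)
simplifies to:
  ~m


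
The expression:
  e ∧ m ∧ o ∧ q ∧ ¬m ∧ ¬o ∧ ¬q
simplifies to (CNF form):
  False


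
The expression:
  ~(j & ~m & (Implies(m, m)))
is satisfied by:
  {m: True, j: False}
  {j: False, m: False}
  {j: True, m: True}


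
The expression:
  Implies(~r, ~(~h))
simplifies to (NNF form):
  h | r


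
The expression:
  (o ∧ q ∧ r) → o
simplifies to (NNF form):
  True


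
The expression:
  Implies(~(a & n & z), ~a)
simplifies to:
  ~a | (n & z)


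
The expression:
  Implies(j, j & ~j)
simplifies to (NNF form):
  ~j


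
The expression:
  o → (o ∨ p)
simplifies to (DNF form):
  True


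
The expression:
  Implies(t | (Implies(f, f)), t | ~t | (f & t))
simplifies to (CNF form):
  True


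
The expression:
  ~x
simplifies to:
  ~x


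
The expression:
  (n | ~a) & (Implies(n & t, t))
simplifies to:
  n | ~a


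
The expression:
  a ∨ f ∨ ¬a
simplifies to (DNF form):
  True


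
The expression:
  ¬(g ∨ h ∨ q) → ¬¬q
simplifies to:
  g ∨ h ∨ q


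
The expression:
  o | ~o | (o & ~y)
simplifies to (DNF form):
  True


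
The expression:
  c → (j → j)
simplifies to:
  True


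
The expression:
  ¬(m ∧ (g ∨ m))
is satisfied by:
  {m: False}


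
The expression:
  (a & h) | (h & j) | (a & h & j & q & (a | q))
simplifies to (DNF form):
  (a & h) | (h & j)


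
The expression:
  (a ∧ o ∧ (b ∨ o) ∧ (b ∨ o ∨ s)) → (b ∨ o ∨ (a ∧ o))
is always true.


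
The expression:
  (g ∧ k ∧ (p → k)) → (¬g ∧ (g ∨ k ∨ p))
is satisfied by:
  {g: False, k: False}
  {k: True, g: False}
  {g: True, k: False}


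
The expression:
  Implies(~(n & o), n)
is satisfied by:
  {n: True}


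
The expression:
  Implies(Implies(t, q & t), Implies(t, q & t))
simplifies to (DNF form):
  True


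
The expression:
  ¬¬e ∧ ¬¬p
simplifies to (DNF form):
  e ∧ p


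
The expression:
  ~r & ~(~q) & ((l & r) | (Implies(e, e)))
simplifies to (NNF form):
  q & ~r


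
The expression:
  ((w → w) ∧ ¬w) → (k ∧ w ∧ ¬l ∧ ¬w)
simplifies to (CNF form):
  w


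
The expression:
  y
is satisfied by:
  {y: True}


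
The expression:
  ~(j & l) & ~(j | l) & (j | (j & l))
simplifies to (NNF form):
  False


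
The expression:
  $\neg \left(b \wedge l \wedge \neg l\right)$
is always true.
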